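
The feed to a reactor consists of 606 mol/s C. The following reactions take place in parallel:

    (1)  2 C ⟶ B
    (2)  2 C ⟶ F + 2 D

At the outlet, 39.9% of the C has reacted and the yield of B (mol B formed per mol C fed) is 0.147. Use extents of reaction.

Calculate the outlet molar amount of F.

31.8 mol/s

Yield of B: 1ξ₁ / 606 = 0.147 → ξ₁ = 89.08 mol/s.
Conversion of C: 2ξ₁ + 2ξ₂ = 0.399 × 606 = 241.8 → ξ₂ = 31.82 mol/s.
Outlet amounts (n = n₀ + Σ ν·ξ):
  C: 606 − 2(89.08) − 2(31.82) = 364.2
  B: 0 + 1(89.08) = 89.08
  F: 0 + 1(31.82) = 31.82
  D: 0 + 2(31.82) = 63.63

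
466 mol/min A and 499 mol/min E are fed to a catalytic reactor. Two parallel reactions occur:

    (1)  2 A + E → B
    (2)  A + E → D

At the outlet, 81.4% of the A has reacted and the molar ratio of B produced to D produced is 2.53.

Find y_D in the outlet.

Conversion of A: A consumed = 0.814 × 466 = 379.3 mol/min = 2ξ₁ + 1ξ₂.
Selectivity: 1ξ₁ / (1ξ₂) = 2.53 → ξ₁ = 2.53 ξ₂.
Substitute: (2·2.53 + 1) ξ₂ = 379.3 → ξ₂ = 62.59 mol/min, ξ₁ = 158.4 mol/min.
Outlet amounts (n = n₀ + Σ ν·ξ):
  A: 466 − 2(158.4) − 1(62.59) = 86.68
  E: 499 − 1(158.4) − 1(62.59) = 278
  B: 0 + 1(158.4) = 158.4
  D: 0 + 1(62.59) = 62.59
Total out = 585.7 mol/min; y_D = 62.59 / 585.7 = 0.1069.

0.107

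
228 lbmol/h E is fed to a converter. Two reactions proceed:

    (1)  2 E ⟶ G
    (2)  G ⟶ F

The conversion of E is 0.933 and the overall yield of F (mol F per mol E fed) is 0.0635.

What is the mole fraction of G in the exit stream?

0.755

Conversion of E: E consumed = 2ξ₁ = 0.933 × 228 → ξ₁ = 106.4 lbmol/h.
Yield of F: 1ξ₂ / 228 = 0.0635 → ξ₂ = 14.48 lbmol/h.
Outlet amounts (n = n₀ + Σ ν·ξ):
  E: 228 − 2(106.4) = 15.28
  G: 0 + 1(106.4) − 1(14.48) = 91.88
  F: 0 + 1(14.48) = 14.48
Total out = 121.6 lbmol/h; y_G = 91.88 / 121.6 = 0.7554.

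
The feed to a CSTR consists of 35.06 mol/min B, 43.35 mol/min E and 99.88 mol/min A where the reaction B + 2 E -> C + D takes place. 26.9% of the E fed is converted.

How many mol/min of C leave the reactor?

E reacted = 0.269 × 43.35 = 11.66 mol/min; ν_E = −2, so ξ = 11.66/2 = 5.831 mol/min.
Outlet amounts (n = n₀ + ν ξ):
  B: 35.06 − 1(5.831) = 29.23
  E: 43.35 − 2(5.831) = 31.69
  C: 0 + 1(5.831) = 5.831
  D: 0 + 1(5.831) = 5.831
  A: 99.88 (inert)

5.83 mol/min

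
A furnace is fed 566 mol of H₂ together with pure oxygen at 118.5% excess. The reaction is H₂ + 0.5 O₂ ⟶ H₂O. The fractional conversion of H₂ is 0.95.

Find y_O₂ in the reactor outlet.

Stoichiometric O₂ = 0.5 × 566 = 283 mol; O₂ fed = 283 × 2.185 = 618.4 mol.
Fuel reacted = 0.95 × 566 → ξ = 537.7 mol.
Outlet (n = n₀ + ν ξ):
  H₂: 566 − 1(537.7) = 28.3
  O₂: 618.4 − 0.5(537.7) = 349.5
  H₂O: 0 + 1(537.7) = 537.7
Total out = 915.5 mol; y_O₂ = 349.5 / 915.5 = 0.3818.

0.382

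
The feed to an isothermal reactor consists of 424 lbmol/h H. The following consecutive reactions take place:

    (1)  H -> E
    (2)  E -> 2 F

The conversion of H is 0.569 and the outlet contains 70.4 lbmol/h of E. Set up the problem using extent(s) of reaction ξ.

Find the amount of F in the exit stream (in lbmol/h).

Conversion of H: H consumed = 1ξ₁ = 0.569 × 424 → ξ₁ = 241.3 lbmol/h.
E balance: n_E = 0 + 1ξ₁ − 1ξ₂ = 70.4 → ξ₂ = (1·241.3 − 70.4)/1 = 170.9 lbmol/h.
Outlet amounts (n = n₀ + Σ ν·ξ):
  H: 424 − 1(241.3) = 182.7
  E: 0 + 1(241.3) − 1(170.9) = 70.4
  F: 0 + 2(170.9) = 341.7

342 lbmol/h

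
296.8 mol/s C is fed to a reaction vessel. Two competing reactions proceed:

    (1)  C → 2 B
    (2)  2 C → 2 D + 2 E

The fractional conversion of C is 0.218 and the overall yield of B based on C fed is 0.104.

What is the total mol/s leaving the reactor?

362 mol/s

Yield of B: 2ξ₁ / 296.8 = 0.104 → ξ₁ = 15.43 mol/s.
Conversion of C: 1ξ₁ + 2ξ₂ = 0.218 × 296.8 = 64.7 → ξ₂ = 24.63 mol/s.
Outlet amounts (n = n₀ + Σ ν·ξ):
  C: 296.8 − 1(15.43) − 2(24.63) = 232.1
  B: 0 + 2(15.43) = 30.87
  D: 0 + 2(24.63) = 49.27
  E: 0 + 2(24.63) = 49.27
Total out = 232.1 + 30.87 + 49.27 + 49.27 = 361.5 mol/s.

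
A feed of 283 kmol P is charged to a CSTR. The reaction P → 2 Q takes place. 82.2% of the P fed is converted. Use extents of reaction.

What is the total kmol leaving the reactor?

P reacted = 0.822 × 283 = 232.6 kmol; ν_P = −1, so ξ = 232.6/1 = 232.6 kmol.
Outlet amounts (n = n₀ + ν ξ):
  P: 283 − 1(232.6) = 50.37
  Q: 0 + 2(232.6) = 465.3
Total out = 50.37 + 465.3 = 515.6 kmol.

516 kmol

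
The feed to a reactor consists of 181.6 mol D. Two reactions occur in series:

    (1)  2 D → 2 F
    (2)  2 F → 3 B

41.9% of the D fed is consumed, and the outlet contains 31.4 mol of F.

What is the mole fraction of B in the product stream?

Conversion of D: D consumed = 2ξ₁ = 0.419 × 181.6 → ξ₁ = 38.05 mol.
F balance: n_F = 0 + 2ξ₁ − 2ξ₂ = 31.4 → ξ₂ = (2·38.05 − 31.4)/2 = 22.35 mol.
Outlet amounts (n = n₀ + Σ ν·ξ):
  D: 181.6 − 2(38.05) = 105.5
  F: 0 + 2(38.05) − 2(22.35) = 31.4
  B: 0 + 3(22.35) = 67.04
Total out = 203.9 mol; y_B = 67.04 / 203.9 = 0.3287.

0.329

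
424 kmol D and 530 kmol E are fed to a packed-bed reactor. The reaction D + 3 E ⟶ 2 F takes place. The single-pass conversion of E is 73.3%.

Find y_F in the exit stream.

E reacted = 0.733 × 530 = 388.5 kmol; ν_E = −3, so ξ = 388.5/3 = 129.5 kmol.
Outlet amounts (n = n₀ + ν ξ):
  D: 424 − 1(129.5) = 294.5
  E: 530 − 3(129.5) = 141.5
  F: 0 + 2(129.5) = 259
Total out = 695 kmol; y_F = 259 / 695 = 0.3726.

0.373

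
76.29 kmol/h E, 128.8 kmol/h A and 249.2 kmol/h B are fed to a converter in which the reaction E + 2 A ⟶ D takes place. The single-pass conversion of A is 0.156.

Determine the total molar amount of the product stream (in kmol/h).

A reacted = 0.156 × 128.8 = 20.09 kmol/h; ν_A = −2, so ξ = 20.09/2 = 10.05 kmol/h.
Outlet amounts (n = n₀ + ν ξ):
  E: 76.29 − 1(10.05) = 66.24
  A: 128.8 − 2(10.05) = 108.7
  D: 0 + 1(10.05) = 10.05
  B: 249.2 (inert)
Total out = 66.24 + 108.7 + 10.05 + 249.2 = 434.2 kmol/h.

434 kmol/h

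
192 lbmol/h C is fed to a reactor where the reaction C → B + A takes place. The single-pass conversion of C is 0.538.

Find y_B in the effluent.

C reacted = 0.538 × 192 = 103.3 lbmol/h; ν_C = −1, so ξ = 103.3/1 = 103.3 lbmol/h.
Outlet amounts (n = n₀ + ν ξ):
  C: 192 − 1(103.3) = 88.7
  B: 0 + 1(103.3) = 103.3
  A: 0 + 1(103.3) = 103.3
Total out = 295.3 lbmol/h; y_B = 103.3 / 295.3 = 0.3498.

0.35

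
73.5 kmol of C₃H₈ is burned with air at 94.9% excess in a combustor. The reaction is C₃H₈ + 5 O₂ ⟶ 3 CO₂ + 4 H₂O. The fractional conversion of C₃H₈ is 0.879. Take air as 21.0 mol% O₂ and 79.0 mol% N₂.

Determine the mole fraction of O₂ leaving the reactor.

0.111

Stoichiometric O₂ = 5 × 73.5 = 367.5 kmol; O₂ fed = 367.5 × 1.949 = 716.3 kmol.
N₂ fed = 716.3 × 79/21 = 2694 kmol.
Fuel reacted = 0.879 × 73.5 → ξ = 64.61 kmol.
Outlet (n = n₀ + ν ξ):
  C₃H₈: 73.5 − 1(64.61) = 8.894
  O₂: 716.3 − 5(64.61) = 393.2
  N₂: 2694 (inert)
  CO₂: 0 + 3(64.61) = 193.8
  H₂O: 0 + 4(64.61) = 258.4
Total out = 3549 kmol; y_O₂ = 393.2 / 3549 = 0.1108.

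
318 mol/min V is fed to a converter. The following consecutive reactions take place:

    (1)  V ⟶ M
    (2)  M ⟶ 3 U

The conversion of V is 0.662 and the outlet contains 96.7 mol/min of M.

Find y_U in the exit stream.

Conversion of V: V consumed = 1ξ₁ = 0.662 × 318 → ξ₁ = 210.5 mol/min.
M balance: n_M = 0 + 1ξ₁ − 1ξ₂ = 96.7 → ξ₂ = (1·210.5 − 96.7)/1 = 113.8 mol/min.
Outlet amounts (n = n₀ + Σ ν·ξ):
  V: 318 − 1(210.5) = 107.5
  M: 0 + 1(210.5) − 1(113.8) = 96.7
  U: 0 + 3(113.8) = 341.4
Total out = 545.6 mol/min; y_U = 341.4 / 545.6 = 0.6258.

0.626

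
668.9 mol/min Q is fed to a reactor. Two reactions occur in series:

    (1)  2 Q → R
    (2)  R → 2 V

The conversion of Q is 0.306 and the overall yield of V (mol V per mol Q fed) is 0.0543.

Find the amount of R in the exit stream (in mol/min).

84.2 mol/min

Conversion of Q: Q consumed = 2ξ₁ = 0.306 × 668.9 → ξ₁ = 102.3 mol/min.
Yield of V: 2ξ₂ / 668.9 = 0.0543 → ξ₂ = 18.16 mol/min.
Outlet amounts (n = n₀ + Σ ν·ξ):
  Q: 668.9 − 2(102.3) = 464.2
  R: 0 + 1(102.3) − 1(18.16) = 84.18
  V: 0 + 2(18.16) = 36.32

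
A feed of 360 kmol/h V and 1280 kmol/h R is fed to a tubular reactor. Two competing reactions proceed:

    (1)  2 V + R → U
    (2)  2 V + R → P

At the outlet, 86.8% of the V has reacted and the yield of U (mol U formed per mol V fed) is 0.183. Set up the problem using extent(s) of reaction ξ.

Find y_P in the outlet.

0.0681

Yield of U: 1ξ₁ / 360 = 0.183 → ξ₁ = 65.88 kmol/h.
Conversion of V: 2ξ₁ + 2ξ₂ = 0.868 × 360 = 312.5 → ξ₂ = 90.36 kmol/h.
Outlet amounts (n = n₀ + Σ ν·ξ):
  V: 360 − 2(65.88) − 2(90.36) = 47.52
  R: 1280 − 1(65.88) − 1(90.36) = 1124
  U: 0 + 1(65.88) = 65.88
  P: 0 + 1(90.36) = 90.36
Total out = 1328 kmol/h; y_P = 90.36 / 1328 = 0.06807.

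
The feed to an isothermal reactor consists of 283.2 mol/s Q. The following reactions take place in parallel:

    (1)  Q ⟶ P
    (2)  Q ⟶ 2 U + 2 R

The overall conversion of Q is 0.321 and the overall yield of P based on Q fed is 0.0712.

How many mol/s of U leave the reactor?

Yield of P: 1ξ₁ / 283.2 = 0.0712 → ξ₁ = 20.16 mol/s.
Conversion of Q: 1ξ₁ + 1ξ₂ = 0.321 × 283.2 = 90.91 → ξ₂ = 70.74 mol/s.
Outlet amounts (n = n₀ + Σ ν·ξ):
  Q: 283.2 − 1(20.16) − 1(70.74) = 192.3
  P: 0 + 1(20.16) = 20.16
  U: 0 + 2(70.74) = 141.5
  R: 0 + 2(70.74) = 141.5

141 mol/s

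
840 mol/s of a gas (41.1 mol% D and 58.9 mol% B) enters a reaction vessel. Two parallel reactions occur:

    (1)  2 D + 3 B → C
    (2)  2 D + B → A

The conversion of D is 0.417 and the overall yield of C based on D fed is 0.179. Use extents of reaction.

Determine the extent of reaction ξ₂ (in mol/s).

Yield of C: 1ξ₁ / 345.2 = 0.179 → ξ₁ = 61.8 mol/s.
Conversion of D: 2ξ₁ + 2ξ₂ = 0.417 × 345.2 = 144 → ξ₂ = 10.18 mol/s.
Outlet amounts (n = n₀ + Σ ν·ξ):
  D: 345.2 − 2(61.8) − 2(10.18) = 201.3
  B: 494.8 − 3(61.8) − 1(10.18) = 299.2
  C: 0 + 1(61.8) = 61.8
  A: 0 + 1(10.18) = 10.18

ξ₂ = 10.2 mol/s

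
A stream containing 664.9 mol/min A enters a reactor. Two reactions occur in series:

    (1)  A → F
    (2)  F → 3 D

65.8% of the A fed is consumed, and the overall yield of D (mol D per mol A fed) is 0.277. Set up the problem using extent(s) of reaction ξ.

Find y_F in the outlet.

0.477

Conversion of A: A consumed = 1ξ₁ = 0.658 × 664.9 → ξ₁ = 437.5 mol/min.
Yield of D: 3ξ₂ / 664.9 = 0.277 → ξ₂ = 61.39 mol/min.
Outlet amounts (n = n₀ + Σ ν·ξ):
  A: 664.9 − 1(437.5) = 227.4
  F: 0 + 1(437.5) − 1(61.39) = 376.1
  D: 0 + 3(61.39) = 184.2
Total out = 787.7 mol/min; y_F = 376.1 / 787.7 = 0.4775.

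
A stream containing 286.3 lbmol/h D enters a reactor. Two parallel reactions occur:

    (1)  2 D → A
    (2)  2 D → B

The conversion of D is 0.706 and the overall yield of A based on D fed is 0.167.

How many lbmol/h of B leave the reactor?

Yield of A: 1ξ₁ / 286.3 = 0.167 → ξ₁ = 47.81 lbmol/h.
Conversion of D: 2ξ₁ + 2ξ₂ = 0.706 × 286.3 = 202.1 → ξ₂ = 53.25 lbmol/h.
Outlet amounts (n = n₀ + Σ ν·ξ):
  D: 286.3 − 2(47.81) − 2(53.25) = 84.17
  A: 0 + 1(47.81) = 47.81
  B: 0 + 1(53.25) = 53.25

53.3 lbmol/h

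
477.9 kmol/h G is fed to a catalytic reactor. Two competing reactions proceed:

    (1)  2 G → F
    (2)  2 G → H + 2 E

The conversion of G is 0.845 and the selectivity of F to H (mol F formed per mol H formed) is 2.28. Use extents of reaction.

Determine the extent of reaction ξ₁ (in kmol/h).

Conversion of G: G consumed = 0.845 × 477.9 = 403.8 kmol/h = 2ξ₁ + 2ξ₂.
Selectivity: 1ξ₁ / (1ξ₂) = 2.28 → ξ₁ = 2.28 ξ₂.
Substitute: (2·2.28 + 2) ξ₂ = 403.8 → ξ₂ = 61.56 kmol/h, ξ₁ = 140.4 kmol/h.
Outlet amounts (n = n₀ + Σ ν·ξ):
  G: 477.9 − 2(140.4) − 2(61.56) = 74.07
  F: 0 + 1(140.4) = 140.4
  H: 0 + 1(61.56) = 61.56
  E: 0 + 2(61.56) = 123.1

ξ₁ = 140 kmol/h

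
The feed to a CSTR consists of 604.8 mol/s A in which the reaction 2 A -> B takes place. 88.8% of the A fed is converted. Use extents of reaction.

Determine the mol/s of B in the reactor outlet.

269 mol/s

A reacted = 0.888 × 604.8 = 537.1 mol/s; ν_A = −2, so ξ = 537.1/2 = 268.5 mol/s.
Outlet amounts (n = n₀ + ν ξ):
  A: 604.8 − 2(268.5) = 67.74
  B: 0 + 1(268.5) = 268.5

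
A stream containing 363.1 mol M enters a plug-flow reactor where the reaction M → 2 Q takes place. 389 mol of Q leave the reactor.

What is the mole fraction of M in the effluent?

For Q: n = n₀ + 2ξ → 389 = 0 + 2ξ, giving ξ = 194.5 mol.
Outlet amounts (n = n₀ + ν ξ):
  M: 363.1 − 1(194.5) = 168.6
  Q: 0 + 2(194.5) = 389
Total out = 557.6 mol; y_M = 168.6 / 557.6 = 0.3024.

0.302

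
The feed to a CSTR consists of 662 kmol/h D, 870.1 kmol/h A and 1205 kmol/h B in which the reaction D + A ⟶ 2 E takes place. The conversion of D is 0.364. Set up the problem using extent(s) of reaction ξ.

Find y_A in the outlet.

D reacted = 0.364 × 662 = 241 kmol/h; ν_D = −1, so ξ = 241/1 = 241 kmol/h.
Outlet amounts (n = n₀ + ν ξ):
  D: 662 − 1(241) = 421
  A: 870.1 − 1(241) = 629.1
  E: 0 + 2(241) = 481.9
  B: 1205 (inert)
Total out = 2737 kmol/h; y_A = 629.1 / 2737 = 0.2299.

0.23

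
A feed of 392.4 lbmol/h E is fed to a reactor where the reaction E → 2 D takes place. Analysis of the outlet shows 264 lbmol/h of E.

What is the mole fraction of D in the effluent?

For E: n = n₀ − 1ξ → 264 = 392.4 − 1ξ, giving ξ = 128.4 lbmol/h.
Outlet amounts (n = n₀ + ν ξ):
  E: 392.4 − 1(128.4) = 264
  D: 0 + 2(128.4) = 256.8
Total out = 520.8 lbmol/h; y_D = 256.8 / 520.8 = 0.4931.

0.493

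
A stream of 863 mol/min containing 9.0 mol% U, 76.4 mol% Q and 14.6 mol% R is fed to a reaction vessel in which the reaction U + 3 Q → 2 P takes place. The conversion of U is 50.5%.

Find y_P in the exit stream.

U reacted = 0.505 × 77.67 = 39.22 mol/min; ν_U = −1, so ξ = 39.22/1 = 39.22 mol/min.
Outlet amounts (n = n₀ + ν ξ):
  U: 77.67 − 1(39.22) = 38.45
  Q: 659.3 − 3(39.22) = 541.7
  P: 0 + 2(39.22) = 78.45
  R: 126 (inert)
Total out = 784.6 mol/min; y_P = 78.45 / 784.6 = 0.09999.

0.1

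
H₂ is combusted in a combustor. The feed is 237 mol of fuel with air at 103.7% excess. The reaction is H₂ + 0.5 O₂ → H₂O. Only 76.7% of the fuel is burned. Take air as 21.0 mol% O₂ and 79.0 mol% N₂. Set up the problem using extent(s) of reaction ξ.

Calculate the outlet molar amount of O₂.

150 mol

Stoichiometric O₂ = 0.5 × 237 = 118.5 mol; O₂ fed = 118.5 × 2.037 = 241.4 mol.
N₂ fed = 241.4 × 79/21 = 908.1 mol.
Fuel reacted = 0.767 × 237 → ξ = 181.8 mol.
Outlet (n = n₀ + ν ξ):
  H₂: 237 − 1(181.8) = 55.22
  O₂: 241.4 − 0.5(181.8) = 150.5
  N₂: 908.1 (inert)
  H₂O: 0 + 1(181.8) = 181.8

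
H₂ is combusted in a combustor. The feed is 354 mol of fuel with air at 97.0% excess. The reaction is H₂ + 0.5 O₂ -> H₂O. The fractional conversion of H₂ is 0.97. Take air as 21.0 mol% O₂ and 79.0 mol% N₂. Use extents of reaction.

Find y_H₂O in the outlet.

Stoichiometric O₂ = 0.5 × 354 = 177 mol; O₂ fed = 177 × 1.970 = 348.7 mol.
N₂ fed = 348.7 × 79/21 = 1312 mol.
Fuel reacted = 0.97 × 354 → ξ = 343.4 mol.
Outlet (n = n₀ + ν ξ):
  H₂: 354 − 1(343.4) = 10.62
  O₂: 348.7 − 0.5(343.4) = 177
  N₂: 1312 (inert)
  H₂O: 0 + 1(343.4) = 343.4
Total out = 1843 mol; y_H₂O = 343.4 / 1843 = 0.1863.

0.186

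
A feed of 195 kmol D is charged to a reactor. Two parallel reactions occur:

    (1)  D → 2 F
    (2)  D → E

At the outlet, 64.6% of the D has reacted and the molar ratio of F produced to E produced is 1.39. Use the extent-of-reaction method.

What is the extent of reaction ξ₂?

ξ₂ = 74.3 kmol

Conversion of D: D consumed = 0.646 × 195 = 126 kmol = 1ξ₁ + 1ξ₂.
Selectivity: 2ξ₁ / (1ξ₂) = 1.39 → ξ₁ = 0.695 ξ₂.
Substitute: (1·0.695 + 1) ξ₂ = 126 → ξ₂ = 74.32 kmol, ξ₁ = 51.65 kmol.
Outlet amounts (n = n₀ + Σ ν·ξ):
  D: 195 − 1(51.65) − 1(74.32) = 69.03
  F: 0 + 2(51.65) = 103.3
  E: 0 + 1(74.32) = 74.32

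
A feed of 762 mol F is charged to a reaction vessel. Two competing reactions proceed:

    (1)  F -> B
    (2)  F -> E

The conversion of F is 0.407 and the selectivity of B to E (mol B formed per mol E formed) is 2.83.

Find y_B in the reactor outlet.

0.301

Conversion of F: F consumed = 0.407 × 762 = 310.1 mol = 1ξ₁ + 1ξ₂.
Selectivity: 1ξ₁ / (1ξ₂) = 2.83 → ξ₁ = 2.83 ξ₂.
Substitute: (1·2.83 + 1) ξ₂ = 310.1 → ξ₂ = 80.97 mol, ξ₁ = 229.2 mol.
Outlet amounts (n = n₀ + Σ ν·ξ):
  F: 762 − 1(229.2) − 1(80.97) = 451.9
  B: 0 + 1(229.2) = 229.2
  E: 0 + 1(80.97) = 80.97
Total out = 762 mol; y_B = 229.2 / 762 = 0.3007.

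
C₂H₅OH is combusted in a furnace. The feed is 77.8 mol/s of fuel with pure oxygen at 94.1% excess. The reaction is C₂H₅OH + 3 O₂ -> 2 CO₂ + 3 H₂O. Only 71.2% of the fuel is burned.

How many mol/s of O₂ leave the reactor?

Stoichiometric O₂ = 3 × 77.8 = 233.4 mol/s; O₂ fed = 233.4 × 1.941 = 453 mol/s.
Fuel reacted = 0.712 × 77.8 → ξ = 55.39 mol/s.
Outlet (n = n₀ + ν ξ):
  C₂H₅OH: 77.8 − 1(55.39) = 22.41
  O₂: 453 − 3(55.39) = 286.8
  CO₂: 0 + 2(55.39) = 110.8
  H₂O: 0 + 3(55.39) = 166.2

287 mol/s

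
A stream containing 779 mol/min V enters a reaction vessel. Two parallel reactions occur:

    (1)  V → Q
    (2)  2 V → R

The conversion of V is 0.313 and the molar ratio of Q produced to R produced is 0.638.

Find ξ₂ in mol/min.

ξ₂ = 92.4 mol/min

Conversion of V: V consumed = 0.313 × 779 = 243.8 mol/min = 1ξ₁ + 2ξ₂.
Selectivity: 1ξ₁ / (1ξ₂) = 0.638 → ξ₁ = 0.638 ξ₂.
Substitute: (1·0.638 + 2) ξ₂ = 243.8 → ξ₂ = 92.43 mol/min, ξ₁ = 58.97 mol/min.
Outlet amounts (n = n₀ + Σ ν·ξ):
  V: 779 − 1(58.97) − 2(92.43) = 535.2
  Q: 0 + 1(58.97) = 58.97
  R: 0 + 1(92.43) = 92.43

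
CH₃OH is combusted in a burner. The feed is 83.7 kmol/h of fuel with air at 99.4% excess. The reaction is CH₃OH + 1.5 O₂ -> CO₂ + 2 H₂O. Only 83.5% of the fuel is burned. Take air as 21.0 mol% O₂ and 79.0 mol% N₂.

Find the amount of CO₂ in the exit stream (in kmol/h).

Stoichiometric O₂ = 1.5 × 83.7 = 125.6 kmol/h; O₂ fed = 125.6 × 1.994 = 250.3 kmol/h.
N₂ fed = 250.3 × 79/21 = 941.8 kmol/h.
Fuel reacted = 0.835 × 83.7 → ξ = 69.89 kmol/h.
Outlet (n = n₀ + ν ξ):
  CH₃OH: 83.7 − 1(69.89) = 13.81
  O₂: 250.3 − 1.5(69.89) = 145.5
  N₂: 941.8 (inert)
  CO₂: 0 + 1(69.89) = 69.89
  H₂O: 0 + 2(69.89) = 139.8

69.9 kmol/h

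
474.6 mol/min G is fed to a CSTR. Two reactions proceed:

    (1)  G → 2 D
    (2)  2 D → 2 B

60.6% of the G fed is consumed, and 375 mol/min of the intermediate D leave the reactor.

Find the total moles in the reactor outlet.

Conversion of G: G consumed = 1ξ₁ = 0.606 × 474.6 → ξ₁ = 287.6 mol/min.
D balance: n_D = 0 + 2ξ₁ − 2ξ₂ = 375 → ξ₂ = (2·287.6 − 375)/2 = 100.1 mol/min.
Outlet amounts (n = n₀ + Σ ν·ξ):
  G: 474.6 − 1(287.6) = 187
  D: 0 + 2(287.6) − 2(100.1) = 375
  B: 0 + 2(100.1) = 200.2
Total out = 187 + 375 + 200.2 = 762.2 mol/min.

762 mol/min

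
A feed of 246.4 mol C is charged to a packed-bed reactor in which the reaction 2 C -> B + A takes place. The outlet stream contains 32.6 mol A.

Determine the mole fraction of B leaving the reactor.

0.132

For A: n = n₀ + 1ξ → 32.6 = 0 + 1ξ, giving ξ = 32.6 mol.
Outlet amounts (n = n₀ + ν ξ):
  C: 246.4 − 2(32.6) = 181.2
  B: 0 + 1(32.6) = 32.6
  A: 0 + 1(32.6) = 32.6
Total out = 246.4 mol; y_B = 32.6 / 246.4 = 0.1323.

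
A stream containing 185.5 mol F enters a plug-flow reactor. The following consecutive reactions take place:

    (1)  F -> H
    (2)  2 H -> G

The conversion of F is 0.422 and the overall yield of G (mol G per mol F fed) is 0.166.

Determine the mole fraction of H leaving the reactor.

Conversion of F: F consumed = 1ξ₁ = 0.422 × 185.5 → ξ₁ = 78.28 mol.
Yield of G: 1ξ₂ / 185.5 = 0.166 → ξ₂ = 30.79 mol.
Outlet amounts (n = n₀ + Σ ν·ξ):
  F: 185.5 − 1(78.28) = 107.2
  H: 0 + 1(78.28) − 2(30.79) = 16.69
  G: 0 + 1(30.79) = 30.79
Total out = 154.7 mol; y_H = 16.69 / 154.7 = 0.1079.

0.108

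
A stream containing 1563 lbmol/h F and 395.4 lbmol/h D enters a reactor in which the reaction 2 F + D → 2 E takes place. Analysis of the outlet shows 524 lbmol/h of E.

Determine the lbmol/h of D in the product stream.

For E: n = n₀ + 2ξ → 524 = 0 + 2ξ, giving ξ = 262 lbmol/h.
Outlet amounts (n = n₀ + ν ξ):
  F: 1563 − 2(262) = 1039
  D: 395.4 − 1(262) = 133.4
  E: 0 + 2(262) = 524

133 lbmol/h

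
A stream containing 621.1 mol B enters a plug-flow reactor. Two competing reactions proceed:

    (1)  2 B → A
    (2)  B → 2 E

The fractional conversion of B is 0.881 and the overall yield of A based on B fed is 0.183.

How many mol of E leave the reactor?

640 mol

Yield of A: 1ξ₁ / 621.1 = 0.183 → ξ₁ = 113.7 mol.
Conversion of B: 2ξ₁ + 1ξ₂ = 0.881 × 621.1 = 547.2 → ξ₂ = 319.9 mol.
Outlet amounts (n = n₀ + Σ ν·ξ):
  B: 621.1 − 2(113.7) − 1(319.9) = 73.91
  A: 0 + 1(113.7) = 113.7
  E: 0 + 2(319.9) = 639.7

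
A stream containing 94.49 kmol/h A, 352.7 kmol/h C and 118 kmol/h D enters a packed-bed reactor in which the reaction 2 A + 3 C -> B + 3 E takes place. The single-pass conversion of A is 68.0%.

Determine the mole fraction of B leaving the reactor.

0.0603

A reacted = 0.68 × 94.49 = 64.25 kmol/h; ν_A = −2, so ξ = 64.25/2 = 32.13 kmol/h.
Outlet amounts (n = n₀ + ν ξ):
  A: 94.49 − 2(32.13) = 30.24
  C: 352.7 − 3(32.13) = 256.3
  B: 0 + 1(32.13) = 32.13
  E: 0 + 3(32.13) = 96.38
  D: 118 (inert)
Total out = 533.1 kmol/h; y_B = 32.13 / 533.1 = 0.06027.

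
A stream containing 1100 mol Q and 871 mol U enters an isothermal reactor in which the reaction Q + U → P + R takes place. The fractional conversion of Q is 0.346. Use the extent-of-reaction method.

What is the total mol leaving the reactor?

Q reacted = 0.346 × 1100 = 380.6 mol; ν_Q = −1, so ξ = 380.6/1 = 380.6 mol.
Outlet amounts (n = n₀ + ν ξ):
  Q: 1100 − 1(380.6) = 719.4
  U: 871 − 1(380.6) = 490.4
  P: 0 + 1(380.6) = 380.6
  R: 0 + 1(380.6) = 380.6
Total out = 719.4 + 490.4 + 380.6 + 380.6 = 1971 mol.

1970 mol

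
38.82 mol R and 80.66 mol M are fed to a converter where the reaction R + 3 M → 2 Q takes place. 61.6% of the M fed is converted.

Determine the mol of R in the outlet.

22.3 mol

M reacted = 0.616 × 80.66 = 49.69 mol; ν_M = −3, so ξ = 49.69/3 = 16.56 mol.
Outlet amounts (n = n₀ + ν ξ):
  R: 38.82 − 1(16.56) = 22.26
  M: 80.66 − 3(16.56) = 30.97
  Q: 0 + 2(16.56) = 33.12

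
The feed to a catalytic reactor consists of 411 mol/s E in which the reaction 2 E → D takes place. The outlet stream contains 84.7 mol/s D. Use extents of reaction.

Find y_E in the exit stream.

0.74

For D: n = n₀ + 1ξ → 84.7 = 0 + 1ξ, giving ξ = 84.7 mol/s.
Outlet amounts (n = n₀ + ν ξ):
  E: 411 − 2(84.7) = 241.6
  D: 0 + 1(84.7) = 84.7
Total out = 326.3 mol/s; y_E = 241.6 / 326.3 = 0.7404.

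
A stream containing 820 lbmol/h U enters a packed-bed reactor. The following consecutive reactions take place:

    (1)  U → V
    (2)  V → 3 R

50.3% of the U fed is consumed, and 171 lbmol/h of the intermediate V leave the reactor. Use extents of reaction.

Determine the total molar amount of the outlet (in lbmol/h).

1300 lbmol/h

Conversion of U: U consumed = 1ξ₁ = 0.503 × 820 → ξ₁ = 412.5 lbmol/h.
V balance: n_V = 0 + 1ξ₁ − 1ξ₂ = 171 → ξ₂ = (1·412.5 − 171)/1 = 241.5 lbmol/h.
Outlet amounts (n = n₀ + Σ ν·ξ):
  U: 820 − 1(412.5) = 407.5
  V: 0 + 1(412.5) − 1(241.5) = 171
  R: 0 + 3(241.5) = 724.4
Total out = 407.5 + 171 + 724.4 = 1303 lbmol/h.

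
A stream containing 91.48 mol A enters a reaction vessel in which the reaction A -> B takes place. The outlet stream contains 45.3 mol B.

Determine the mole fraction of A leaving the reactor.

0.505

For B: n = n₀ + 1ξ → 45.3 = 0 + 1ξ, giving ξ = 45.3 mol.
Outlet amounts (n = n₀ + ν ξ):
  A: 91.48 − 1(45.3) = 46.18
  B: 0 + 1(45.3) = 45.3
Total out = 91.48 mol; y_A = 46.18 / 91.48 = 0.5048.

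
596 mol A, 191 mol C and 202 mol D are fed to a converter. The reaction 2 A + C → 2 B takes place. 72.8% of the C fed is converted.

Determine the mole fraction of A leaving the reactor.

C reacted = 0.728 × 191 = 139 mol; ν_C = −1, so ξ = 139/1 = 139 mol.
Outlet amounts (n = n₀ + ν ξ):
  A: 596 − 2(139) = 317.9
  C: 191 − 1(139) = 51.95
  B: 0 + 2(139) = 278.1
  D: 202 (inert)
Total out = 850 mol; y_A = 317.9 / 850 = 0.374.

0.374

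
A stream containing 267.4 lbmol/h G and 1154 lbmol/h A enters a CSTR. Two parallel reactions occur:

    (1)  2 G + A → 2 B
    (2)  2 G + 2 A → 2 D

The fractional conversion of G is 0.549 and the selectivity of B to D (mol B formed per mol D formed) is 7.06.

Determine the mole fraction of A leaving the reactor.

Conversion of G: G consumed = 0.549 × 267.4 = 146.8 lbmol/h = 2ξ₁ + 2ξ₂.
Selectivity: 2ξ₁ / (2ξ₂) = 7.06 → ξ₁ = 7.06 ξ₂.
Substitute: (2·7.06 + 2) ξ₂ = 146.8 → ξ₂ = 9.107 lbmol/h, ξ₁ = 64.29 lbmol/h.
Outlet amounts (n = n₀ + Σ ν·ξ):
  G: 267.4 − 2(64.29) − 2(9.107) = 120.6
  A: 1154 − 1(64.29) − 2(9.107) = 1071
  B: 0 + 2(64.29) = 128.6
  D: 0 + 2(9.107) = 18.21
Total out = 1339 lbmol/h; y_A = 1071 / 1339 = 0.8003.

0.8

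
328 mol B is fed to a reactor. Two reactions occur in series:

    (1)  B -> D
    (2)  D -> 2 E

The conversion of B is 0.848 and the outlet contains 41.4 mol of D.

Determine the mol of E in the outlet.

Conversion of B: B consumed = 1ξ₁ = 0.848 × 328 → ξ₁ = 278.1 mol.
D balance: n_D = 0 + 1ξ₁ − 1ξ₂ = 41.4 → ξ₂ = (1·278.1 − 41.4)/1 = 236.7 mol.
Outlet amounts (n = n₀ + Σ ν·ξ):
  B: 328 − 1(278.1) = 49.86
  D: 0 + 1(278.1) − 1(236.7) = 41.4
  E: 0 + 2(236.7) = 473.5

473 mol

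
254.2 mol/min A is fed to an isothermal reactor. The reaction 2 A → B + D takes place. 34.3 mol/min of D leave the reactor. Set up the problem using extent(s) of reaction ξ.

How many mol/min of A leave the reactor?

For D: n = n₀ + 1ξ → 34.3 = 0 + 1ξ, giving ξ = 34.3 mol/min.
Outlet amounts (n = n₀ + ν ξ):
  A: 254.2 − 2(34.3) = 185.6
  B: 0 + 1(34.3) = 34.3
  D: 0 + 1(34.3) = 34.3

186 mol/min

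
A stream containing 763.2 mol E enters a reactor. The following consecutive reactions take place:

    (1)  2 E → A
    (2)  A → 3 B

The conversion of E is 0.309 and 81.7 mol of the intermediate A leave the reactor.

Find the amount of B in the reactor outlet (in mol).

Conversion of E: E consumed = 2ξ₁ = 0.309 × 763.2 → ξ₁ = 117.9 mol.
A balance: n_A = 0 + 1ξ₁ − 1ξ₂ = 81.7 → ξ₂ = (1·117.9 − 81.7)/1 = 36.21 mol.
Outlet amounts (n = n₀ + Σ ν·ξ):
  E: 763.2 − 2(117.9) = 527.4
  A: 0 + 1(117.9) − 1(36.21) = 81.7
  B: 0 + 3(36.21) = 108.6

109 mol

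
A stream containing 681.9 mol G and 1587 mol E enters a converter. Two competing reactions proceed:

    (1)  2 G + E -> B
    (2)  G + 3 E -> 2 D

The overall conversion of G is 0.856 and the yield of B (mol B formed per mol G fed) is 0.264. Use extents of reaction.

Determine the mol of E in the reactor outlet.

Yield of B: 1ξ₁ / 681.9 = 0.264 → ξ₁ = 180 mol.
Conversion of G: 2ξ₁ + 1ξ₂ = 0.856 × 681.9 = 583.7 → ξ₂ = 223.7 mol.
Outlet amounts (n = n₀ + Σ ν·ξ):
  G: 681.9 − 2(180) − 1(223.7) = 98.19
  E: 1587 − 1(180) − 3(223.7) = 736
  B: 0 + 1(180) = 180
  D: 0 + 2(223.7) = 447.3

736 mol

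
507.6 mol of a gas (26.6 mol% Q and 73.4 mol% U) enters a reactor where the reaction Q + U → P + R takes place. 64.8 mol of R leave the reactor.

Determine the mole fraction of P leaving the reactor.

0.128

For R: n = n₀ + 1ξ → 64.8 = 0 + 1ξ, giving ξ = 64.8 mol.
Outlet amounts (n = n₀ + ν ξ):
  Q: 135 − 1(64.8) = 70.22
  U: 372.6 − 1(64.8) = 307.8
  P: 0 + 1(64.8) = 64.8
  R: 0 + 1(64.8) = 64.8
Total out = 507.6 mol; y_P = 64.8 / 507.6 = 0.1277.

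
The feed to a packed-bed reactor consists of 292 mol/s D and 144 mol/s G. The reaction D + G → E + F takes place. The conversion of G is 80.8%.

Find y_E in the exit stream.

G reacted = 0.808 × 144 = 116.4 mol/s; ν_G = −1, so ξ = 116.4/1 = 116.4 mol/s.
Outlet amounts (n = n₀ + ν ξ):
  D: 292 − 1(116.4) = 175.6
  G: 144 − 1(116.4) = 27.65
  E: 0 + 1(116.4) = 116.4
  F: 0 + 1(116.4) = 116.4
Total out = 436 mol/s; y_E = 116.4 / 436 = 0.2669.

0.267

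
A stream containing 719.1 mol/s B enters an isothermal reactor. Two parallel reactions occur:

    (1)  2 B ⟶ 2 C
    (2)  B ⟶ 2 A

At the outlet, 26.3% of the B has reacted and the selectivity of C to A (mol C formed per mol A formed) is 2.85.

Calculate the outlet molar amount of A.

Conversion of B: B consumed = 0.263 × 719.1 = 189.1 mol/s = 2ξ₁ + 1ξ₂.
Selectivity: 2ξ₁ / (2ξ₂) = 2.85 → ξ₁ = 2.85 ξ₂.
Substitute: (2·2.85 + 1) ξ₂ = 189.1 → ξ₂ = 28.23 mol/s, ξ₁ = 80.45 mol/s.
Outlet amounts (n = n₀ + Σ ν·ξ):
  B: 719.1 − 2(80.45) − 1(28.23) = 530
  C: 0 + 2(80.45) = 160.9
  A: 0 + 2(28.23) = 56.45

56.5 mol/s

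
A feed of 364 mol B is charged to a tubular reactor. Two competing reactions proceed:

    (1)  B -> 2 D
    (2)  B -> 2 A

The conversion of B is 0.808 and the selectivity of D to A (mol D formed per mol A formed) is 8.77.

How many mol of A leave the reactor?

Conversion of B: B consumed = 0.808 × 364 = 294.1 mol = 1ξ₁ + 1ξ₂.
Selectivity: 2ξ₁ / (2ξ₂) = 8.77 → ξ₁ = 8.77 ξ₂.
Substitute: (1·8.77 + 1) ξ₂ = 294.1 → ξ₂ = 30.1 mol, ξ₁ = 264 mol.
Outlet amounts (n = n₀ + Σ ν·ξ):
  B: 364 − 1(264) − 1(30.1) = 69.89
  D: 0 + 2(264) = 528
  A: 0 + 2(30.1) = 60.21

60.2 mol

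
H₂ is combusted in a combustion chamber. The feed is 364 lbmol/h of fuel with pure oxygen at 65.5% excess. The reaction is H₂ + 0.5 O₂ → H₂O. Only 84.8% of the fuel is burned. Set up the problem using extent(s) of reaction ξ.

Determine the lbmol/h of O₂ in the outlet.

Stoichiometric O₂ = 0.5 × 364 = 182 lbmol/h; O₂ fed = 182 × 1.655 = 301.2 lbmol/h.
Fuel reacted = 0.848 × 364 → ξ = 308.7 lbmol/h.
Outlet (n = n₀ + ν ξ):
  H₂: 364 − 1(308.7) = 55.33
  O₂: 301.2 − 0.5(308.7) = 146.9
  H₂O: 0 + 1(308.7) = 308.7

147 lbmol/h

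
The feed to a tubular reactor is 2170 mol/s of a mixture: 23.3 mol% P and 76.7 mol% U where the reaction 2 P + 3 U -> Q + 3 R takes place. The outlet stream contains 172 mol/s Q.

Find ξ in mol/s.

For Q: n = n₀ + 1ξ → 172 = 0 + 1ξ, giving ξ = 172 mol/s.
Outlet amounts (n = n₀ + ν ξ):
  P: 505.6 − 2(172) = 161.6
  U: 1664 − 3(172) = 1148
  Q: 0 + 1(172) = 172
  R: 0 + 3(172) = 516

ξ = 172 mol/s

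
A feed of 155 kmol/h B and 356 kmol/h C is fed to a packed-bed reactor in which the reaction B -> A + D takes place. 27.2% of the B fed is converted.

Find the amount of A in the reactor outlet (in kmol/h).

B reacted = 0.272 × 155 = 42.16 kmol/h; ν_B = −1, so ξ = 42.16/1 = 42.16 kmol/h.
Outlet amounts (n = n₀ + ν ξ):
  B: 155 − 1(42.16) = 112.8
  A: 0 + 1(42.16) = 42.16
  D: 0 + 1(42.16) = 42.16
  C: 356 (inert)

42.2 kmol/h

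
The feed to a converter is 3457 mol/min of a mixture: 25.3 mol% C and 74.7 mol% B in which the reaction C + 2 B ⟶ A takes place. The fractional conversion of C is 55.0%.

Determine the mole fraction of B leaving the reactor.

C reacted = 0.55 × 874.6 = 481 mol/min; ν_C = −1, so ξ = 481/1 = 481 mol/min.
Outlet amounts (n = n₀ + ν ξ):
  C: 874.6 − 1(481) = 393.6
  B: 2582 − 2(481) = 1620
  A: 0 + 1(481) = 481
Total out = 2495 mol/min; y_B = 1620 / 2495 = 0.6494.

0.649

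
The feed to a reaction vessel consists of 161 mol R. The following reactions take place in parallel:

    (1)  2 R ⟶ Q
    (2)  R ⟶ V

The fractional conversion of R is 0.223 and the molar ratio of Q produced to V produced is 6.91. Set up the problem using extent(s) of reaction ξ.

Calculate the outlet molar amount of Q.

Conversion of R: R consumed = 0.223 × 161 = 35.9 mol = 2ξ₁ + 1ξ₂.
Selectivity: 1ξ₁ / (1ξ₂) = 6.91 → ξ₁ = 6.91 ξ₂.
Substitute: (2·6.91 + 1) ξ₂ = 35.9 → ξ₂ = 2.423 mol, ξ₁ = 16.74 mol.
Outlet amounts (n = n₀ + Σ ν·ξ):
  R: 161 − 2(16.74) − 1(2.423) = 125.1
  Q: 0 + 1(16.74) = 16.74
  V: 0 + 1(2.423) = 2.423

16.7 mol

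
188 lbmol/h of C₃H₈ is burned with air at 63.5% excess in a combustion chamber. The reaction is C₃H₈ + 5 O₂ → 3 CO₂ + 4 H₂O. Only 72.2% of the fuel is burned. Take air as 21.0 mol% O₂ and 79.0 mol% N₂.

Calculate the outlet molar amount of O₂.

Stoichiometric O₂ = 5 × 188 = 940 lbmol/h; O₂ fed = 940 × 1.635 = 1537 lbmol/h.
N₂ fed = 1537 × 79/21 = 5782 lbmol/h.
Fuel reacted = 0.722 × 188 → ξ = 135.7 lbmol/h.
Outlet (n = n₀ + ν ξ):
  C₃H₈: 188 − 1(135.7) = 52.26
  O₂: 1537 − 5(135.7) = 858.2
  N₂: 5782 (inert)
  CO₂: 0 + 3(135.7) = 407.2
  H₂O: 0 + 4(135.7) = 542.9

858 lbmol/h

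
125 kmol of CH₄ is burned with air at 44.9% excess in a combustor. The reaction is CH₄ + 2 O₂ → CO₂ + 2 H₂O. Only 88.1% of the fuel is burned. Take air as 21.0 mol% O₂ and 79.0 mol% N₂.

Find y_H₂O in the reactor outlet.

Stoichiometric O₂ = 2 × 125 = 250 kmol; O₂ fed = 250 × 1.449 = 362.2 kmol.
N₂ fed = 362.2 × 79/21 = 1363 kmol.
Fuel reacted = 0.881 × 125 → ξ = 110.1 kmol.
Outlet (n = n₀ + ν ξ):
  CH₄: 125 − 1(110.1) = 14.88
  O₂: 362.2 − 2(110.1) = 142
  N₂: 1363 (inert)
  CO₂: 0 + 1(110.1) = 110.1
  H₂O: 0 + 2(110.1) = 220.2
Total out = 1850 kmol; y_H₂O = 220.2 / 1850 = 0.1191.

0.119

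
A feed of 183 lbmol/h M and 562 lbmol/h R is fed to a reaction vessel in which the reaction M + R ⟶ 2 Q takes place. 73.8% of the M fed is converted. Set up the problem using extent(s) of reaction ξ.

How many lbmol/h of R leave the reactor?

M reacted = 0.738 × 183 = 135.1 lbmol/h; ν_M = −1, so ξ = 135.1/1 = 135.1 lbmol/h.
Outlet amounts (n = n₀ + ν ξ):
  M: 183 − 1(135.1) = 47.95
  R: 562 − 1(135.1) = 426.9
  Q: 0 + 2(135.1) = 270.1

427 lbmol/h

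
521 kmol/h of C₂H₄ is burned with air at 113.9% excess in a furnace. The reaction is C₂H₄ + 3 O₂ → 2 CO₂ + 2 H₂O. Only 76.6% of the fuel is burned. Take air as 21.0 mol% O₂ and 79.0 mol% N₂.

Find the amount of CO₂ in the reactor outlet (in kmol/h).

Stoichiometric O₂ = 3 × 521 = 1563 kmol/h; O₂ fed = 1563 × 2.139 = 3343 kmol/h.
N₂ fed = 3343 × 79/21 = 12580 kmol/h.
Fuel reacted = 0.766 × 521 → ξ = 399.1 kmol/h.
Outlet (n = n₀ + ν ξ):
  C₂H₄: 521 − 1(399.1) = 121.9
  O₂: 3343 − 3(399.1) = 2146
  N₂: 12580 (inert)
  CO₂: 0 + 2(399.1) = 798.2
  H₂O: 0 + 2(399.1) = 798.2

798 kmol/h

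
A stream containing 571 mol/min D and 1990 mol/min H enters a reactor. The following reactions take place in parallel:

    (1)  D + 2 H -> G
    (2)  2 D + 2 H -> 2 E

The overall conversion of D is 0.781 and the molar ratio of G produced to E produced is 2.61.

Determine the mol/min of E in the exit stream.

Conversion of D: D consumed = 0.781 × 571 = 446 mol/min = 1ξ₁ + 2ξ₂.
Selectivity: 1ξ₁ / (2ξ₂) = 2.61 → ξ₁ = 5.22 ξ₂.
Substitute: (1·5.22 + 2) ξ₂ = 446 → ξ₂ = 61.77 mol/min, ξ₁ = 322.4 mol/min.
Outlet amounts (n = n₀ + Σ ν·ξ):
  D: 571 − 1(322.4) − 2(61.77) = 125
  H: 1990 − 2(322.4) − 2(61.77) = 1222
  G: 0 + 1(322.4) = 322.4
  E: 0 + 2(61.77) = 123.5

124 mol/min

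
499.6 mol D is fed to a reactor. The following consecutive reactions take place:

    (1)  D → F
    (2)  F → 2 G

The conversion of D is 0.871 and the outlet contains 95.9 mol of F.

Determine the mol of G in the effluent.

679 mol

Conversion of D: D consumed = 1ξ₁ = 0.871 × 499.6 → ξ₁ = 435.2 mol.
F balance: n_F = 0 + 1ξ₁ − 1ξ₂ = 95.9 → ξ₂ = (1·435.2 − 95.9)/1 = 339.3 mol.
Outlet amounts (n = n₀ + Σ ν·ξ):
  D: 499.6 − 1(435.2) = 64.45
  F: 0 + 1(435.2) − 1(339.3) = 95.9
  G: 0 + 2(339.3) = 678.5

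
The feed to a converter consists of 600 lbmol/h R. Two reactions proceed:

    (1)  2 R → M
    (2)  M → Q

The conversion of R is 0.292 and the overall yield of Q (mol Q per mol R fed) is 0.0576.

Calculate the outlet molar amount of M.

Conversion of R: R consumed = 2ξ₁ = 0.292 × 600 → ξ₁ = 87.6 lbmol/h.
Yield of Q: 1ξ₂ / 600 = 0.0576 → ξ₂ = 34.56 lbmol/h.
Outlet amounts (n = n₀ + Σ ν·ξ):
  R: 600 − 2(87.6) = 424.8
  M: 0 + 1(87.6) − 1(34.56) = 53.04
  Q: 0 + 1(34.56) = 34.56

53 lbmol/h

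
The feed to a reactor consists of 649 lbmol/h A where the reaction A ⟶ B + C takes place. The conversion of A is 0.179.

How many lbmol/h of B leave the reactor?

116 lbmol/h

A reacted = 0.179 × 649 = 116.2 lbmol/h; ν_A = −1, so ξ = 116.2/1 = 116.2 lbmol/h.
Outlet amounts (n = n₀ + ν ξ):
  A: 649 − 1(116.2) = 532.8
  B: 0 + 1(116.2) = 116.2
  C: 0 + 1(116.2) = 116.2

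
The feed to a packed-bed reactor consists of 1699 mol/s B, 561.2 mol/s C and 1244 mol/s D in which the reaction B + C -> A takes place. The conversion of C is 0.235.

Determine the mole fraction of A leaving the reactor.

0.0391

C reacted = 0.235 × 561.2 = 131.9 mol/s; ν_C = −1, so ξ = 131.9/1 = 131.9 mol/s.
Outlet amounts (n = n₀ + ν ξ):
  B: 1699 − 1(131.9) = 1567
  C: 561.2 − 1(131.9) = 429.3
  A: 0 + 1(131.9) = 131.9
  D: 1244 (inert)
Total out = 3372 mol/s; y_A = 131.9 / 3372 = 0.03911.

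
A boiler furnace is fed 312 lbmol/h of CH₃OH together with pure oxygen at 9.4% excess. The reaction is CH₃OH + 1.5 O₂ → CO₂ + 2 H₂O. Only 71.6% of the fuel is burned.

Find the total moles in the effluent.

936 lbmol/h

Stoichiometric O₂ = 1.5 × 312 = 468 lbmol/h; O₂ fed = 468 × 1.094 = 512 lbmol/h.
Fuel reacted = 0.716 × 312 → ξ = 223.4 lbmol/h.
Outlet (n = n₀ + ν ξ):
  CH₃OH: 312 − 1(223.4) = 88.61
  O₂: 512 − 1.5(223.4) = 176.9
  CO₂: 0 + 1(223.4) = 223.4
  H₂O: 0 + 2(223.4) = 446.8
Total out = 88.61 + 176.9 + 223.4 + 446.8 = 935.7 lbmol/h.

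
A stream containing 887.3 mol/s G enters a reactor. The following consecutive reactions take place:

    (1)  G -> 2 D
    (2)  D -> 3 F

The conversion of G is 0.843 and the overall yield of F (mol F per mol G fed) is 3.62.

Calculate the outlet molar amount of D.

425 mol/s

Conversion of G: G consumed = 1ξ₁ = 0.843 × 887.3 → ξ₁ = 748 mol/s.
Yield of F: 3ξ₂ / 887.3 = 3.62 → ξ₂ = 1071 mol/s.
Outlet amounts (n = n₀ + Σ ν·ξ):
  G: 887.3 − 1(748) = 139.3
  D: 0 + 2(748) − 1(1071) = 425.3
  F: 0 + 3(1071) = 3212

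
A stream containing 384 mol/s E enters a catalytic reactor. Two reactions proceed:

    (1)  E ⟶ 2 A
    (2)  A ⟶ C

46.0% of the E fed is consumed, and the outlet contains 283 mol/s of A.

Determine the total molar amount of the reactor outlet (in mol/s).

Conversion of E: E consumed = 1ξ₁ = 0.46 × 384 → ξ₁ = 176.6 mol/s.
A balance: n_A = 0 + 2ξ₁ − 1ξ₂ = 283 → ξ₂ = (2·176.6 − 283)/1 = 70.28 mol/s.
Outlet amounts (n = n₀ + Σ ν·ξ):
  E: 384 − 1(176.6) = 207.4
  A: 0 + 2(176.6) − 1(70.28) = 283
  C: 0 + 1(70.28) = 70.28
Total out = 207.4 + 283 + 70.28 = 560.6 mol/s.

561 mol/s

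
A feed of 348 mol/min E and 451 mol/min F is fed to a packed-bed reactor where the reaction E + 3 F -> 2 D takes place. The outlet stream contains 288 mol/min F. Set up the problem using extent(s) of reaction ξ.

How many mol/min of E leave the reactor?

294 mol/min

For F: n = n₀ − 3ξ → 288 = 451 − 3ξ, giving ξ = 54.33 mol/min.
Outlet amounts (n = n₀ + ν ξ):
  E: 348 − 1(54.33) = 293.7
  F: 451 − 3(54.33) = 288
  D: 0 + 2(54.33) = 108.7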